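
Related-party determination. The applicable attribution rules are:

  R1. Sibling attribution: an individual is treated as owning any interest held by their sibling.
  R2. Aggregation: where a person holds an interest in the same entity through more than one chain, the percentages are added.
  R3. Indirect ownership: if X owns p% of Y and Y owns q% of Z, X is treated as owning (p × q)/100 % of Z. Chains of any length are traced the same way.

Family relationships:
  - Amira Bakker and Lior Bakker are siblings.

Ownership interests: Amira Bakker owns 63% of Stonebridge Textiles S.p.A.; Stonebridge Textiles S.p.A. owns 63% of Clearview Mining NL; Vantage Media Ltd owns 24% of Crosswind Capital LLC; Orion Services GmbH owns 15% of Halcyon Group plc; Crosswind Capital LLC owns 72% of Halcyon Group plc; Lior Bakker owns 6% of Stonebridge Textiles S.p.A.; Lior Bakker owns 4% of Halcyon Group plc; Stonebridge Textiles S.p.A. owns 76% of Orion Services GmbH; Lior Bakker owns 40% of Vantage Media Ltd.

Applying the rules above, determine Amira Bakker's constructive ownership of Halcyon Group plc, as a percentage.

By sibling attribution (R1), Amira Bakker is treated as also owning Lior Bakker's interest in Stonebridge Textiles S.p.A, giving 63% + 6% = 69%.
By sibling attribution (R1), Amira Bakker is treated as owning Lior Bakker's 40% interest in Vantage Media Ltd.
By sibling attribution (R1), Amira Bakker is treated as owning Lior Bakker's 4% interest in Halcyon Group plc.
Chain via Stonebridge Textiles S.p.A. → Orion Services GmbH (R3): 69% × 76% × 15% = 7.866% of Halcyon Group plc.
Chain via Vantage Media Ltd → Crosswind Capital LLC (R3): 40% × 24% × 72% = 6.912% of Halcyon Group plc.
Direct interest in Halcyon Group plc: 4%.
Aggregating (R2): 7.866% + 6.912% + 4% = 18.778%.

18.778%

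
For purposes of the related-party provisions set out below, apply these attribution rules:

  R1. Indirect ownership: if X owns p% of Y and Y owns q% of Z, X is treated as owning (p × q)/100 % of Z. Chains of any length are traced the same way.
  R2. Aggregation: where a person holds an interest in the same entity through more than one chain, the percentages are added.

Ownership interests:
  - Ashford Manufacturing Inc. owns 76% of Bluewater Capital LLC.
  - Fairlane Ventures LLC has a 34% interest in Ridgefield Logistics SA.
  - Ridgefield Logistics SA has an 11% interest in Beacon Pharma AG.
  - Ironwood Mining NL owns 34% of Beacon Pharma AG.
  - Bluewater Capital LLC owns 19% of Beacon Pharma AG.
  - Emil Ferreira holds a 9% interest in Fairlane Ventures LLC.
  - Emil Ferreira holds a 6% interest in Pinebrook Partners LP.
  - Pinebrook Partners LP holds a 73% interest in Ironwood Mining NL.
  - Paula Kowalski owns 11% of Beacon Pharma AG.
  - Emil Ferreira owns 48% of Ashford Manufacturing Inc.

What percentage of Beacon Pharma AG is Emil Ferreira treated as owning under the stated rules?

8.757%

Chain via Ashford Manufacturing Inc. → Bluewater Capital LLC (R1): 48% × 76% × 19% = 6.9312% of Beacon Pharma AG.
Chain via Pinebrook Partners LP → Ironwood Mining NL (R1): 6% × 73% × 34% = 1.4892% of Beacon Pharma AG.
Chain via Fairlane Ventures LLC → Ridgefield Logistics SA (R1): 9% × 34% × 11% = 0.3366% of Beacon Pharma AG.
Aggregating (R2): 6.9312% + 1.4892% + 0.3366% = 8.757%.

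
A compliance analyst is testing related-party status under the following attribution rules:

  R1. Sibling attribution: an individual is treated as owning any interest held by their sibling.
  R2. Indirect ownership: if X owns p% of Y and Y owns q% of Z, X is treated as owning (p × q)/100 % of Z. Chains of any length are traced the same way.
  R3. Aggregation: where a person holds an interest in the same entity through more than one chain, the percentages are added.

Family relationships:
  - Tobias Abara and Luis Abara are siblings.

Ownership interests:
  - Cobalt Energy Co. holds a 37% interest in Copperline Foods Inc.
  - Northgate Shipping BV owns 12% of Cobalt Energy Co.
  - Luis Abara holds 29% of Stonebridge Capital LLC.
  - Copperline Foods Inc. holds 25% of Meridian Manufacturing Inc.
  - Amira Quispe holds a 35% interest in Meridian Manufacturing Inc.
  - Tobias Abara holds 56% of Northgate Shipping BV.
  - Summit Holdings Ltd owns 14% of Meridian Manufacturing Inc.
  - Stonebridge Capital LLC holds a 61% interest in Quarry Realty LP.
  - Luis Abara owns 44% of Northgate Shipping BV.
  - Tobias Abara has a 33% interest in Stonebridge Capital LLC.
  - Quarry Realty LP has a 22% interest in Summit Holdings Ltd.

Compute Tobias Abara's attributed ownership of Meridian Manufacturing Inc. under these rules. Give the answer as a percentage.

2.274856%

By sibling attribution (R1), Tobias Abara is treated as also owning Luis Abara's interest in Stonebridge Capital LLC, giving 33% + 29% = 62%.
By sibling attribution (R1), Tobias Abara is treated as also owning Luis Abara's interest in Northgate Shipping BV, giving 56% + 44% = 100%.
Chain via Stonebridge Capital LLC → Quarry Realty LP → Summit Holdings Ltd (R2): 62% × 61% × 22% × 14% = 1.164856% of Meridian Manufacturing Inc.
Chain via Northgate Shipping BV → Cobalt Energy Co. → Copperline Foods Inc. (R2): 100% × 12% × 37% × 25% = 1.11% of Meridian Manufacturing Inc.
Aggregating (R3): 1.164856% + 1.11% = 2.274856%.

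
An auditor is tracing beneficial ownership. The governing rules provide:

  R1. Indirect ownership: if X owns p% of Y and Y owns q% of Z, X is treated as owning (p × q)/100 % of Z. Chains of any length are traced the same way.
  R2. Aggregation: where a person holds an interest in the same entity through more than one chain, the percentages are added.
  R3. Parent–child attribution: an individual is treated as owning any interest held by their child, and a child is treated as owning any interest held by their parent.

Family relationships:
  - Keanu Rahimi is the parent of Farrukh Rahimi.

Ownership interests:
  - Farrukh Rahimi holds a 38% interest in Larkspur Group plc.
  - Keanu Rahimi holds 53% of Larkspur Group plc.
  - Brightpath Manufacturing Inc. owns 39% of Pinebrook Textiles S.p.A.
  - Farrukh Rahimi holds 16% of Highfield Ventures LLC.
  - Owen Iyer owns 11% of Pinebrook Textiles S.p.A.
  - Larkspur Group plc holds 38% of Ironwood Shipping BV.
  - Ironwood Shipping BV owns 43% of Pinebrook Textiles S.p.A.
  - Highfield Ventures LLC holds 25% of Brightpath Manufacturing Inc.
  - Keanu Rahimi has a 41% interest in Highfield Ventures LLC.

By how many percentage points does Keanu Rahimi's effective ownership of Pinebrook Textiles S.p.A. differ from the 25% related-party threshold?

4.5731

By parent–child attribution (R3), Keanu Rahimi is treated as also owning Farrukh Rahimi's interest in Larkspur Group plc, giving 53% + 38% = 91%.
By parent–child attribution (R3), Keanu Rahimi is treated as also owning Farrukh Rahimi's interest in Highfield Ventures LLC, giving 41% + 16% = 57%.
Chain via Larkspur Group plc → Ironwood Shipping BV (R1): 91% × 38% × 43% = 14.8694% of Pinebrook Textiles S.p.A.
Chain via Highfield Ventures LLC → Brightpath Manufacturing Inc. (R1): 57% × 25% × 39% = 5.5575% of Pinebrook Textiles S.p.A.
Aggregating (R2): 14.8694% + 5.5575% = 20.4269%.
20.4269% falls short of the 25% threshold by 4.5731 percentage points.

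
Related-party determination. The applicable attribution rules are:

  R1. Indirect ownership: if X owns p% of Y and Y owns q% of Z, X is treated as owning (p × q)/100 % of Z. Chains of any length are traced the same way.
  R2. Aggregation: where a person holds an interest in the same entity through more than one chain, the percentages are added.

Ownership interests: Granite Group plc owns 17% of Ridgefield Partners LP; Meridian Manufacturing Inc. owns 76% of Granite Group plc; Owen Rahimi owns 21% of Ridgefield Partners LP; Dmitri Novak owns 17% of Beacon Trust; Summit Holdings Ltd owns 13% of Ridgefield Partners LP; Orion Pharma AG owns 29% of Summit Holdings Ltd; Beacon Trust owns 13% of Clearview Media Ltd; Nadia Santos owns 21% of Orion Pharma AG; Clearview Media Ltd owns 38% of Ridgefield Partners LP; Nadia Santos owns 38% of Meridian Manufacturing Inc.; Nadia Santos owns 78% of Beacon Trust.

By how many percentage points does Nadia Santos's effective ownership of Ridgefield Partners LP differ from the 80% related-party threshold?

70.4455

Chain via Meridian Manufacturing Inc. → Granite Group plc (R1): 38% × 76% × 17% = 4.9096% of Ridgefield Partners LP.
Chain via Orion Pharma AG → Summit Holdings Ltd (R1): 21% × 29% × 13% = 0.7917% of Ridgefield Partners LP.
Chain via Beacon Trust → Clearview Media Ltd (R1): 78% × 13% × 38% = 3.8532% of Ridgefield Partners LP.
Aggregating (R2): 4.9096% + 0.7917% + 3.8532% = 9.5545%.
9.5545% falls short of the 80% threshold by 70.4455 percentage points.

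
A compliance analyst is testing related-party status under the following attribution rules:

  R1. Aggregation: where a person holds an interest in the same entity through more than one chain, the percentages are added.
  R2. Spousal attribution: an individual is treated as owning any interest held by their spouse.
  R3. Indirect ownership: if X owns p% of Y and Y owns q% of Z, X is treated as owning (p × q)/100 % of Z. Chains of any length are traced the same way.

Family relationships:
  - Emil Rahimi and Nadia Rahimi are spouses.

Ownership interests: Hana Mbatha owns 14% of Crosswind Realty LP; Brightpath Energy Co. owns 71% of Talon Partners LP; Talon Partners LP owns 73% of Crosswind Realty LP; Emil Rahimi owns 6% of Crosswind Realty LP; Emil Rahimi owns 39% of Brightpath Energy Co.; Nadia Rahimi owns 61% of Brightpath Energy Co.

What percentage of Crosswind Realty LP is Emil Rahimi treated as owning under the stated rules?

57.83%

By spousal attribution (R2), Emil Rahimi is treated as also owning Nadia Rahimi's interest in Brightpath Energy Co, giving 39% + 61% = 100%.
Chain via Brightpath Energy Co. → Talon Partners LP (R3): 100% × 71% × 73% = 51.83% of Crosswind Realty LP.
Direct interest in Crosswind Realty LP: 6%.
Aggregating (R1): 51.83% + 6% = 57.83%.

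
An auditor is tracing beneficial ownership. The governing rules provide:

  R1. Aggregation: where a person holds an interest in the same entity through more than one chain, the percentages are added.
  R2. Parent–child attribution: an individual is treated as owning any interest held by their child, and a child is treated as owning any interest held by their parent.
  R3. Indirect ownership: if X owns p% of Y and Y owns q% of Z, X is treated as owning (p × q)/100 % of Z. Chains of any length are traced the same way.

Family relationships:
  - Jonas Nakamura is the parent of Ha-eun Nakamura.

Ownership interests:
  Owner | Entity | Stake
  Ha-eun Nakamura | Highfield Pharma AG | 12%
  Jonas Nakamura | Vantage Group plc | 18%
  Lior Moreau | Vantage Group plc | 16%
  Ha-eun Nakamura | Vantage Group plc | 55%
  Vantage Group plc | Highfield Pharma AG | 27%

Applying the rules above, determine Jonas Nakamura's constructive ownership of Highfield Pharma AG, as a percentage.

By parent–child attribution (R2), Jonas Nakamura is treated as also owning Ha-eun Nakamura's interest in Vantage Group plc, giving 18% + 55% = 73%.
By parent–child attribution (R2), Jonas Nakamura is treated as owning Ha-eun Nakamura's 12% interest in Highfield Pharma AG.
Chain via Vantage Group plc (R3): 73% × 27% = 19.71% of Highfield Pharma AG.
Direct interest in Highfield Pharma AG: 12%.
Aggregating (R1): 19.71% + 12% = 31.71%.

31.71%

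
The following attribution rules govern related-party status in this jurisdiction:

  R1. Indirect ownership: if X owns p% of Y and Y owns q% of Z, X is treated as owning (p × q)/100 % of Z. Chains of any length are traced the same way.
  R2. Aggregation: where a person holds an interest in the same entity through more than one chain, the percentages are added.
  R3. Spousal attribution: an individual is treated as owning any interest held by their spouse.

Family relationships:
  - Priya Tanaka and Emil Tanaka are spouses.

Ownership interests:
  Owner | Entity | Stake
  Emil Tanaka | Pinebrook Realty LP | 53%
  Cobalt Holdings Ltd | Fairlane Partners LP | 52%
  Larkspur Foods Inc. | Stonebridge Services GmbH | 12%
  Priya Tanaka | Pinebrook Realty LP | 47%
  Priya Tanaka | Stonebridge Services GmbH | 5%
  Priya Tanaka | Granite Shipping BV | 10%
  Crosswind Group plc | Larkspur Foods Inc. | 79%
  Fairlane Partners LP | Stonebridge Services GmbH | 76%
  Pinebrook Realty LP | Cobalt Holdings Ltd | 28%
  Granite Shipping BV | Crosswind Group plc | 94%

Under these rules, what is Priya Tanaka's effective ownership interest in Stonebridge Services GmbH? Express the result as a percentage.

16.95672%

By spousal attribution (R3), Priya Tanaka is treated as also owning Emil Tanaka's interest in Pinebrook Realty LP, giving 47% + 53% = 100%.
Chain via Pinebrook Realty LP → Cobalt Holdings Ltd → Fairlane Partners LP (R1): 100% × 28% × 52% × 76% = 11.0656% of Stonebridge Services GmbH.
Chain via Granite Shipping BV → Crosswind Group plc → Larkspur Foods Inc. (R1): 10% × 94% × 79% × 12% = 0.89112% of Stonebridge Services GmbH.
Direct interest in Stonebridge Services GmbH: 5%.
Aggregating (R2): 11.0656% + 0.89112% + 5% = 16.95672%.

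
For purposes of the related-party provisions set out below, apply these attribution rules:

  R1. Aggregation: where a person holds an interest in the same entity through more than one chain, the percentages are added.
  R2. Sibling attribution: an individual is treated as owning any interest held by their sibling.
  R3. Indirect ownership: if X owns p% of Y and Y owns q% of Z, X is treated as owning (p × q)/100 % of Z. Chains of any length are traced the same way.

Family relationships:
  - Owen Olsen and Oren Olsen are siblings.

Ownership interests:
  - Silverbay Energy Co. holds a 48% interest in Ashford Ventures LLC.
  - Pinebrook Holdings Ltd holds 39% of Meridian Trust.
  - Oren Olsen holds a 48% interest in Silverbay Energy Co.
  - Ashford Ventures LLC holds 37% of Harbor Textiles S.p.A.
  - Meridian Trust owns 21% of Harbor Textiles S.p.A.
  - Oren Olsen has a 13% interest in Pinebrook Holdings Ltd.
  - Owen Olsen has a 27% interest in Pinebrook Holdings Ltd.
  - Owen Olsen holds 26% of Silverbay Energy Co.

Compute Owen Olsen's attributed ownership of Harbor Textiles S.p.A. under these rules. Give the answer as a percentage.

16.4184%

By sibling attribution (R2), Owen Olsen is treated as also owning Oren Olsen's interest in Silverbay Energy Co, giving 26% + 48% = 74%.
By sibling attribution (R2), Owen Olsen is treated as also owning Oren Olsen's interest in Pinebrook Holdings Ltd, giving 27% + 13% = 40%.
Chain via Silverbay Energy Co. → Ashford Ventures LLC (R3): 74% × 48% × 37% = 13.1424% of Harbor Textiles S.p.A.
Chain via Pinebrook Holdings Ltd → Meridian Trust (R3): 40% × 39% × 21% = 3.276% of Harbor Textiles S.p.A.
Aggregating (R1): 13.1424% + 3.276% = 16.4184%.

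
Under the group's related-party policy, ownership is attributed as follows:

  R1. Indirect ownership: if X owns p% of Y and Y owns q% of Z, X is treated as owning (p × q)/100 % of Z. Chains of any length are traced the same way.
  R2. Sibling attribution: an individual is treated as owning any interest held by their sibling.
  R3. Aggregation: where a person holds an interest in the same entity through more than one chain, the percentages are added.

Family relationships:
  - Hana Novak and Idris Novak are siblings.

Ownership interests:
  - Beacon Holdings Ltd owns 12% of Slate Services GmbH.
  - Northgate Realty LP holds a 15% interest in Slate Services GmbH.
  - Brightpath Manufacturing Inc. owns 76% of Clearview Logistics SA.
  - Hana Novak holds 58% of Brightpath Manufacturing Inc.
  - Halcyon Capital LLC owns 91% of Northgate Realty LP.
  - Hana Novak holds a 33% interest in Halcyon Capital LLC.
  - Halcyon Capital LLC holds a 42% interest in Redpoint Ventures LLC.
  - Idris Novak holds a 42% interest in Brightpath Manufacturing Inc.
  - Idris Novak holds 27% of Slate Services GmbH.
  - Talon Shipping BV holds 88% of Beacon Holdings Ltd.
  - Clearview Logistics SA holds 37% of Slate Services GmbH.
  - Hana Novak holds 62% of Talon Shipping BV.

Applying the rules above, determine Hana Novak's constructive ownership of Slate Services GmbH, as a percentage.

By sibling attribution (R2), Hana Novak is treated as also owning Idris Novak's interest in Brightpath Manufacturing Inc, giving 58% + 42% = 100%.
By sibling attribution (R2), Hana Novak is treated as owning Idris Novak's 27% interest in Slate Services GmbH.
Chain via Halcyon Capital LLC → Northgate Realty LP (R1): 33% × 91% × 15% = 4.5045% of Slate Services GmbH.
Chain via Brightpath Manufacturing Inc. → Clearview Logistics SA (R1): 100% × 76% × 37% = 28.12% of Slate Services GmbH.
Chain via Talon Shipping BV → Beacon Holdings Ltd (R1): 62% × 88% × 12% = 6.5472% of Slate Services GmbH.
Direct interest in Slate Services GmbH: 27%.
Aggregating (R3): 4.5045% + 28.12% + 6.5472% + 27% = 66.1717%.

66.1717%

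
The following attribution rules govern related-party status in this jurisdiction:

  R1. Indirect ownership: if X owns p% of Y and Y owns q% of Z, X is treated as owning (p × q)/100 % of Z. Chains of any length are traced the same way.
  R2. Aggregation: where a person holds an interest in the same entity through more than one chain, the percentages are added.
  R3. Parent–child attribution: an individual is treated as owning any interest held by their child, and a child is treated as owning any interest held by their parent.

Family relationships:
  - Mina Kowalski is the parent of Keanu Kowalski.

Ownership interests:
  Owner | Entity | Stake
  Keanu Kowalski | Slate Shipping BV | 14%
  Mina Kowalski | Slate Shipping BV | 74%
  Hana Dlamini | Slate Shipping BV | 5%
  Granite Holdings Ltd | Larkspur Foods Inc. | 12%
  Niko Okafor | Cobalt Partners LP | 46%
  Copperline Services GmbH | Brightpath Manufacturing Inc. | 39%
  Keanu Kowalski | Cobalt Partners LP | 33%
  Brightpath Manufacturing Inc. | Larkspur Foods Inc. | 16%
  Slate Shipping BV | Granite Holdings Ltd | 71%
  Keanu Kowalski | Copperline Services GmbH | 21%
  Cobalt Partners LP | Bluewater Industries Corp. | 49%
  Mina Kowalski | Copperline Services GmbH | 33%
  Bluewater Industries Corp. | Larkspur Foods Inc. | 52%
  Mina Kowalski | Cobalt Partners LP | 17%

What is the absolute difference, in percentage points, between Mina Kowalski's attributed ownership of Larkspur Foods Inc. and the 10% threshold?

13.6072

By parent–child attribution (R3), Mina Kowalski is treated as also owning Keanu Kowalski's interest in Cobalt Partners LP, giving 17% + 33% = 50%.
By parent–child attribution (R3), Mina Kowalski is treated as also owning Keanu Kowalski's interest in Copperline Services GmbH, giving 33% + 21% = 54%.
By parent–child attribution (R3), Mina Kowalski is treated as also owning Keanu Kowalski's interest in Slate Shipping BV, giving 74% + 14% = 88%.
Chain via Cobalt Partners LP → Bluewater Industries Corp. (R1): 50% × 49% × 52% = 12.74% of Larkspur Foods Inc.
Chain via Copperline Services GmbH → Brightpath Manufacturing Inc. (R1): 54% × 39% × 16% = 3.3696% of Larkspur Foods Inc.
Chain via Slate Shipping BV → Granite Holdings Ltd (R1): 88% × 71% × 12% = 7.4976% of Larkspur Foods Inc.
Aggregating (R2): 12.74% + 3.3696% + 7.4976% = 23.6072%.
23.6072% exceeds the 10% threshold by 13.6072 percentage points.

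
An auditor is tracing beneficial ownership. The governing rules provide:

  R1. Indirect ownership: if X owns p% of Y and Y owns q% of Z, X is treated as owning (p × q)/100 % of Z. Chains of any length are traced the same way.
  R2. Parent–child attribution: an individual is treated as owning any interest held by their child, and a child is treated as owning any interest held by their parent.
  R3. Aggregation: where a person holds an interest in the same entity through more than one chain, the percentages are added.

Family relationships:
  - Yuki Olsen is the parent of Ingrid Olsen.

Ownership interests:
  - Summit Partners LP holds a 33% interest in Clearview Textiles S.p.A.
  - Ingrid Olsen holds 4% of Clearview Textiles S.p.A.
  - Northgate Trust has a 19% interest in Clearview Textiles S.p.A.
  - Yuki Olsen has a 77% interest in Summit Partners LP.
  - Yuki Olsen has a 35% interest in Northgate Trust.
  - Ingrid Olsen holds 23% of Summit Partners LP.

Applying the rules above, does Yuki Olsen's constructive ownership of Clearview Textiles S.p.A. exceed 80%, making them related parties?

By parent–child attribution (R2), Yuki Olsen is treated as also owning Ingrid Olsen's interest in Summit Partners LP, giving 77% + 23% = 100%.
By parent–child attribution (R2), Yuki Olsen is treated as owning Ingrid Olsen's 4% interest in Clearview Textiles S.p.A.
Chain via Summit Partners LP (R1): 100% × 33% = 33% of Clearview Textiles S.p.A.
Chain via Northgate Trust (R1): 35% × 19% = 6.65% of Clearview Textiles S.p.A.
Direct interest in Clearview Textiles S.p.A: 4%.
Aggregating (R3): 33% + 6.65% + 4% = 43.65%.
43.65% does not exceed the 80% threshold, so Yuki is not a related party to Clearview Textiles S.p.A.

No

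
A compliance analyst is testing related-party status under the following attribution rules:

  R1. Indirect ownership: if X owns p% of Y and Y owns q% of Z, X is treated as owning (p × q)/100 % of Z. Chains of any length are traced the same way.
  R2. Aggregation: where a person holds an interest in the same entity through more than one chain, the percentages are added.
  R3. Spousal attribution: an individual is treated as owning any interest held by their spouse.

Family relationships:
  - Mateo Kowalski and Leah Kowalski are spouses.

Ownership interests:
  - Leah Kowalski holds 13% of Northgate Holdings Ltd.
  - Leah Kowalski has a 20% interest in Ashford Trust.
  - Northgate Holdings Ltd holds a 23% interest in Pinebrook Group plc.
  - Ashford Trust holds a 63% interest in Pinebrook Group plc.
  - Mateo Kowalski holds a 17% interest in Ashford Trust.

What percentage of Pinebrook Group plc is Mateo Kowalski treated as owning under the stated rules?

26.3%

By spousal attribution (R3), Mateo Kowalski is treated as also owning Leah Kowalski's interest in Ashford Trust, giving 17% + 20% = 37%.
By spousal attribution (R3), Mateo Kowalski is treated as owning Leah Kowalski's 13% interest in Northgate Holdings Ltd.
Chain via Ashford Trust (R1): 37% × 63% = 23.31% of Pinebrook Group plc.
Chain via Northgate Holdings Ltd (R1): 13% × 23% = 2.99% of Pinebrook Group plc.
Aggregating (R2): 23.31% + 2.99% = 26.3%.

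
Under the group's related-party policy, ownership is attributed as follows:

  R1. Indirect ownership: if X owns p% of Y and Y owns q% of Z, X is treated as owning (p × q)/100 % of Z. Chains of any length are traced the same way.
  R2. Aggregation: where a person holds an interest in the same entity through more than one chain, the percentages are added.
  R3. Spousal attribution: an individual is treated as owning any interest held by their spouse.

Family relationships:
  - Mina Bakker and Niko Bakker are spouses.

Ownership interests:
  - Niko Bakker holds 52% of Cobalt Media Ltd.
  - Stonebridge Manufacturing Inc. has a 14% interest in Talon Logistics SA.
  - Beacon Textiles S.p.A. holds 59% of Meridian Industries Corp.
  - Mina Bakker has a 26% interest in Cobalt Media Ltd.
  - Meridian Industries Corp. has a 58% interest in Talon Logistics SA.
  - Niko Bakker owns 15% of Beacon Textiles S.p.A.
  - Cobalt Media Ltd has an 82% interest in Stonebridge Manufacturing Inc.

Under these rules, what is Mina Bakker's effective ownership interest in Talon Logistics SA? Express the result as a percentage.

By spousal attribution (R3), Mina Bakker is treated as also owning Niko Bakker's interest in Cobalt Media Ltd, giving 26% + 52% = 78%.
By spousal attribution (R3), Mina Bakker is treated as owning Niko Bakker's 15% interest in Beacon Textiles S.p.A.
Chain via Cobalt Media Ltd → Stonebridge Manufacturing Inc. (R1): 78% × 82% × 14% = 8.9544% of Talon Logistics SA.
Chain via Beacon Textiles S.p.A. → Meridian Industries Corp. (R1): 15% × 59% × 58% = 5.133% of Talon Logistics SA.
Aggregating (R2): 8.9544% + 5.133% = 14.0874%.

14.0874%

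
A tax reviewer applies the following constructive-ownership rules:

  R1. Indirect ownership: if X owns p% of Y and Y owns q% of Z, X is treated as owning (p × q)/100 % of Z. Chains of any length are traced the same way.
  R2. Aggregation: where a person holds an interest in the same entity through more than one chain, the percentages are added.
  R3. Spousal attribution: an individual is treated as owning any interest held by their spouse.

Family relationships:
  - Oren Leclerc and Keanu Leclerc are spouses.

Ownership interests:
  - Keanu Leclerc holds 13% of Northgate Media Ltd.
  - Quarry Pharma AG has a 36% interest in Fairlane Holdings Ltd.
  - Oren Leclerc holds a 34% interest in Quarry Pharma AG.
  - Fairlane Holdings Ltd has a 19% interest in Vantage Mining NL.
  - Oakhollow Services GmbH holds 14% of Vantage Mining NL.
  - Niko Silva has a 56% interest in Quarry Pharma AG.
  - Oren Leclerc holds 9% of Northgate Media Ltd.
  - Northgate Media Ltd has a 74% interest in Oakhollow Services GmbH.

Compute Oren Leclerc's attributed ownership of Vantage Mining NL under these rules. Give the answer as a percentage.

By spousal attribution (R3), Oren Leclerc is treated as also owning Keanu Leclerc's interest in Northgate Media Ltd, giving 9% + 13% = 22%.
Chain via Northgate Media Ltd → Oakhollow Services GmbH (R1): 22% × 74% × 14% = 2.2792% of Vantage Mining NL.
Chain via Quarry Pharma AG → Fairlane Holdings Ltd (R1): 34% × 36% × 19% = 2.3256% of Vantage Mining NL.
Aggregating (R2): 2.2792% + 2.3256% = 4.6048%.

4.6048%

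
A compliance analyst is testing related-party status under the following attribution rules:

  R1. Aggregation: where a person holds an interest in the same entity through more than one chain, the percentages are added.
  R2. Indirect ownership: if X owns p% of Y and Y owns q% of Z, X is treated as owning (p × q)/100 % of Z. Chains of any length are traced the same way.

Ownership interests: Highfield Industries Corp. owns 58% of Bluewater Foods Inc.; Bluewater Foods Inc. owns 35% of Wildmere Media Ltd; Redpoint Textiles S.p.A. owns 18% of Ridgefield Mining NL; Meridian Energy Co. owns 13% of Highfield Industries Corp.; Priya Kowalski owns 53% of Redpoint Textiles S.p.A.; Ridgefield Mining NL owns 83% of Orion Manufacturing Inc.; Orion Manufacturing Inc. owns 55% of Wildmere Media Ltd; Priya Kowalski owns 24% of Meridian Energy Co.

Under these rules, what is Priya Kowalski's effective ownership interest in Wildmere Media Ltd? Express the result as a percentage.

Chain via Meridian Energy Co. → Highfield Industries Corp. → Bluewater Foods Inc. (R2): 24% × 13% × 58% × 35% = 0.63336% of Wildmere Media Ltd.
Chain via Redpoint Textiles S.p.A. → Ridgefield Mining NL → Orion Manufacturing Inc. (R2): 53% × 18% × 83% × 55% = 4.35501% of Wildmere Media Ltd.
Aggregating (R1): 0.63336% + 4.35501% = 4.98837%.

4.98837%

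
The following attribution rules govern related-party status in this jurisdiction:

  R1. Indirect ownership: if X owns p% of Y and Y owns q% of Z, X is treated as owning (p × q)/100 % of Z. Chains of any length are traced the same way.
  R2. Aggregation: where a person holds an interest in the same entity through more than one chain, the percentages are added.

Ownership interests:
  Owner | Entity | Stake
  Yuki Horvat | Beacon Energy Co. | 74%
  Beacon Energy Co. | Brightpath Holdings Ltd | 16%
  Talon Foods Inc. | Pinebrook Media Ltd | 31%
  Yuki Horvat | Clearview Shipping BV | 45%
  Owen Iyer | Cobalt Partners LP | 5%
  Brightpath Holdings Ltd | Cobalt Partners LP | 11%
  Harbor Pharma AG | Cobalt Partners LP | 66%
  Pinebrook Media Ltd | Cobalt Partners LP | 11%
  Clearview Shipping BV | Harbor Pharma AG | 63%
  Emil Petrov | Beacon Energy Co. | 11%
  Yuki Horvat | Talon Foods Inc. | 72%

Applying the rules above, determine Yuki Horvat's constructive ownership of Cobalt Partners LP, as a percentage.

Chain via Talon Foods Inc. → Pinebrook Media Ltd (R1): 72% × 31% × 11% = 2.4552% of Cobalt Partners LP.
Chain via Clearview Shipping BV → Harbor Pharma AG (R1): 45% × 63% × 66% = 18.711% of Cobalt Partners LP.
Chain via Beacon Energy Co. → Brightpath Holdings Ltd (R1): 74% × 16% × 11% = 1.3024% of Cobalt Partners LP.
Aggregating (R2): 2.4552% + 18.711% + 1.3024% = 22.4686%.

22.4686%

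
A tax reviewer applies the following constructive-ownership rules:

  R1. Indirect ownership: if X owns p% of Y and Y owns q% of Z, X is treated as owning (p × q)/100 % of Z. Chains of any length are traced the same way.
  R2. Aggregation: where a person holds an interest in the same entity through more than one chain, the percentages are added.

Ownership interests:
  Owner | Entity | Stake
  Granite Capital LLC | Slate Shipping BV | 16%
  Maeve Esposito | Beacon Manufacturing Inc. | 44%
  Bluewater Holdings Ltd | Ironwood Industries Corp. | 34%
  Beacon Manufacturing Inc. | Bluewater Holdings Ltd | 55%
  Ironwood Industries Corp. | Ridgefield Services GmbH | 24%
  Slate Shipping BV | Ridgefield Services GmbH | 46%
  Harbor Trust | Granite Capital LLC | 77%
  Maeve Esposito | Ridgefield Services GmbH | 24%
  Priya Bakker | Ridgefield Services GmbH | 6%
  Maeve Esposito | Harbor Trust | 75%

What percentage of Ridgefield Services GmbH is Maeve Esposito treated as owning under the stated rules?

30.22512%

Chain via Harbor Trust → Granite Capital LLC → Slate Shipping BV (R1): 75% × 77% × 16% × 46% = 4.2504% of Ridgefield Services GmbH.
Chain via Beacon Manufacturing Inc. → Bluewater Holdings Ltd → Ironwood Industries Corp. (R1): 44% × 55% × 34% × 24% = 1.97472% of Ridgefield Services GmbH.
Direct interest in Ridgefield Services GmbH: 24%.
Aggregating (R2): 4.2504% + 1.97472% + 24% = 30.22512%.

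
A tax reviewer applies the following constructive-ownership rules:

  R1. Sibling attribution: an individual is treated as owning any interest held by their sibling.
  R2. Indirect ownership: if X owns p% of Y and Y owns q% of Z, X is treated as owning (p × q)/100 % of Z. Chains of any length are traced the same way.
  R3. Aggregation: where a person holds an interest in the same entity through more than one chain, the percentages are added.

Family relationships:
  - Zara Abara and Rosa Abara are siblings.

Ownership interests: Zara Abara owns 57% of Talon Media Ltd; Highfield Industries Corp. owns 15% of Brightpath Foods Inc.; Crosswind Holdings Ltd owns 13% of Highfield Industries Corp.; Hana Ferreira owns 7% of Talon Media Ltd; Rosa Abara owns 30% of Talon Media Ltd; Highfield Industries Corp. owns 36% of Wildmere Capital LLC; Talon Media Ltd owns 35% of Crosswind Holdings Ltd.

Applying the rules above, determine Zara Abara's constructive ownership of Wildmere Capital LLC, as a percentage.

1.42506%

By sibling attribution (R1), Zara Abara is treated as also owning Rosa Abara's interest in Talon Media Ltd, giving 57% + 30% = 87%.
Chain via Talon Media Ltd → Crosswind Holdings Ltd → Highfield Industries Corp. (R2): 87% × 35% × 13% × 36% = 1.42506% of Wildmere Capital LLC.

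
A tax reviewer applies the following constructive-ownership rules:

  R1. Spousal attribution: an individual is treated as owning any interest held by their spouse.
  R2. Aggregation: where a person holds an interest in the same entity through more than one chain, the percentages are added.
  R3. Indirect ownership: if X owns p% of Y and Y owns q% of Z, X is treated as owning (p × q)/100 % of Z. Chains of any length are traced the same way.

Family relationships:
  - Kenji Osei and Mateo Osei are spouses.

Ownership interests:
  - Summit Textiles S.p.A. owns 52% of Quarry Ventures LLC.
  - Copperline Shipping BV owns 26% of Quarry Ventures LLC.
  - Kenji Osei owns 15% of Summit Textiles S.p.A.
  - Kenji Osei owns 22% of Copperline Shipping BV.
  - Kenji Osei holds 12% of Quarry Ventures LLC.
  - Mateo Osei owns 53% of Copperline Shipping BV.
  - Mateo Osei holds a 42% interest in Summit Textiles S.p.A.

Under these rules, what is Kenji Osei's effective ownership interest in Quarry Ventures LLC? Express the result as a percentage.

By spousal attribution (R1), Kenji Osei is treated as also owning Mateo Osei's interest in Copperline Shipping BV, giving 22% + 53% = 75%.
By spousal attribution (R1), Kenji Osei is treated as also owning Mateo Osei's interest in Summit Textiles S.p.A, giving 15% + 42% = 57%.
Chain via Copperline Shipping BV (R3): 75% × 26% = 19.5% of Quarry Ventures LLC.
Chain via Summit Textiles S.p.A. (R3): 57% × 52% = 29.64% of Quarry Ventures LLC.
Direct interest in Quarry Ventures LLC: 12%.
Aggregating (R2): 19.5% + 29.64% + 12% = 61.14%.

61.14%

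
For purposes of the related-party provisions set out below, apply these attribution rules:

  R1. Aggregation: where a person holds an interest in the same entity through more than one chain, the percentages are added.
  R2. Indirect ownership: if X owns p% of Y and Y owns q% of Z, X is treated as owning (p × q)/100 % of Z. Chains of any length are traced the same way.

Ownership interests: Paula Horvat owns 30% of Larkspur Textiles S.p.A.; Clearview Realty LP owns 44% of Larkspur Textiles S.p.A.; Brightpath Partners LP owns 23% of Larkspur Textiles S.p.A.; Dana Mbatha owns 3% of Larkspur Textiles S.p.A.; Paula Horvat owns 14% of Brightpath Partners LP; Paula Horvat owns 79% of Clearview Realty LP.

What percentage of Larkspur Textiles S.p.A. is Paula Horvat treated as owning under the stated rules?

67.98%

Chain via Clearview Realty LP (R2): 79% × 44% = 34.76% of Larkspur Textiles S.p.A.
Chain via Brightpath Partners LP (R2): 14% × 23% = 3.22% of Larkspur Textiles S.p.A.
Direct interest in Larkspur Textiles S.p.A: 30%.
Aggregating (R1): 34.76% + 3.22% + 30% = 67.98%.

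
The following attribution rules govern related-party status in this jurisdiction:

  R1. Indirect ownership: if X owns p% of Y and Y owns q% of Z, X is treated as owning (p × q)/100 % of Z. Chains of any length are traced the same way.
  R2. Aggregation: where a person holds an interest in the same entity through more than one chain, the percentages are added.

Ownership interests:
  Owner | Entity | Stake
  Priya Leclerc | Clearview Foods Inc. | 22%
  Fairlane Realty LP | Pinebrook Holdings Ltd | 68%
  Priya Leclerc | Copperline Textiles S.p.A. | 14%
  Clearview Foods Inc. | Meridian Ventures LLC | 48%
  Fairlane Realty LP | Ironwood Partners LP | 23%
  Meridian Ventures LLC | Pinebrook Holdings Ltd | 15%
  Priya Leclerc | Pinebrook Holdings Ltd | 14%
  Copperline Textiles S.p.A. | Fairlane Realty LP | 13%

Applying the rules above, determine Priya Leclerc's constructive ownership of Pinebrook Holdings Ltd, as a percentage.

Chain via Clearview Foods Inc. → Meridian Ventures LLC (R1): 22% × 48% × 15% = 1.584% of Pinebrook Holdings Ltd.
Chain via Copperline Textiles S.p.A. → Fairlane Realty LP (R1): 14% × 13% × 68% = 1.2376% of Pinebrook Holdings Ltd.
Direct interest in Pinebrook Holdings Ltd: 14%.
Aggregating (R2): 1.584% + 1.2376% + 14% = 16.8216%.

16.8216%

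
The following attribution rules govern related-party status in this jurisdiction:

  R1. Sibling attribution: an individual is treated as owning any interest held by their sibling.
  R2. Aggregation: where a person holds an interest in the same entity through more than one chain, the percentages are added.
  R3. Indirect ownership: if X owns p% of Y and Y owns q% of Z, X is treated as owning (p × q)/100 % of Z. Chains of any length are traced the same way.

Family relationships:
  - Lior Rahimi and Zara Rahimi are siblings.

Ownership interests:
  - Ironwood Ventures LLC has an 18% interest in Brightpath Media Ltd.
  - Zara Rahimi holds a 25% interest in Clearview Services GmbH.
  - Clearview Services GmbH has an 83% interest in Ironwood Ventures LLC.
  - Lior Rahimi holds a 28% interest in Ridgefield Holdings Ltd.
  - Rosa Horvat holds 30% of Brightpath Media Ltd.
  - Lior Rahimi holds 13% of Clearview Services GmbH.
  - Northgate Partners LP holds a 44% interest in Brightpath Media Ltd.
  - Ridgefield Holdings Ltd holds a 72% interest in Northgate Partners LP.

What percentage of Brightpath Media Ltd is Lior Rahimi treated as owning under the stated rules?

14.5476%

By sibling attribution (R1), Lior Rahimi is treated as also owning Zara Rahimi's interest in Clearview Services GmbH, giving 13% + 25% = 38%.
Chain via Ridgefield Holdings Ltd → Northgate Partners LP (R3): 28% × 72% × 44% = 8.8704% of Brightpath Media Ltd.
Chain via Clearview Services GmbH → Ironwood Ventures LLC (R3): 38% × 83% × 18% = 5.6772% of Brightpath Media Ltd.
Aggregating (R2): 8.8704% + 5.6772% = 14.5476%.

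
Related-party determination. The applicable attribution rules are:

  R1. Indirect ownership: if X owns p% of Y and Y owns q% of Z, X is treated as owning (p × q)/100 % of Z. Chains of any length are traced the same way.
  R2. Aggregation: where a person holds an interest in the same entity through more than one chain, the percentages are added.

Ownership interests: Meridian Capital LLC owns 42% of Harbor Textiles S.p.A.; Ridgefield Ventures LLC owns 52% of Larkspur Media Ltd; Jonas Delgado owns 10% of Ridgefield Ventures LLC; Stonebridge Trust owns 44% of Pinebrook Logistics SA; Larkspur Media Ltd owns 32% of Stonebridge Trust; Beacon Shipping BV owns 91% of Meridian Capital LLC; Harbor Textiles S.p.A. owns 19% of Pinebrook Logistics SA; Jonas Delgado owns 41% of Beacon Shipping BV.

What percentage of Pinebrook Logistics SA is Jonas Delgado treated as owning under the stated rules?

Chain via Ridgefield Ventures LLC → Larkspur Media Ltd → Stonebridge Trust (R1): 10% × 52% × 32% × 44% = 0.73216% of Pinebrook Logistics SA.
Chain via Beacon Shipping BV → Meridian Capital LLC → Harbor Textiles S.p.A. (R1): 41% × 91% × 42% × 19% = 2.977338% of Pinebrook Logistics SA.
Aggregating (R2): 0.73216% + 2.977338% = 3.709498%.

3.709498%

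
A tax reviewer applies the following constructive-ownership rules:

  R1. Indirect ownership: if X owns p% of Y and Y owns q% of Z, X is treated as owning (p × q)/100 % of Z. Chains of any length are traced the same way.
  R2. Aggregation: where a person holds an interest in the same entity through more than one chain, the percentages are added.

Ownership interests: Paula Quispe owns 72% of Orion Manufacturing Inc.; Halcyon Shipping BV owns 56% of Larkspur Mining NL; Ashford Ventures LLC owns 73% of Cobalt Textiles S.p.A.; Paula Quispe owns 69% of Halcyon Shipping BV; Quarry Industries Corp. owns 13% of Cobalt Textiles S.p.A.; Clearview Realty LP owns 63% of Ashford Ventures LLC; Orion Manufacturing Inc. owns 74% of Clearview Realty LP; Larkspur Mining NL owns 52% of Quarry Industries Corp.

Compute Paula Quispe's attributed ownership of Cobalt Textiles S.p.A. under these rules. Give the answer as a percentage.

Chain via Orion Manufacturing Inc. → Clearview Realty LP → Ashford Ventures LLC (R1): 72% × 74% × 63% × 73% = 24.503472% of Cobalt Textiles S.p.A.
Chain via Halcyon Shipping BV → Larkspur Mining NL → Quarry Industries Corp. (R1): 69% × 56% × 52% × 13% = 2.612064% of Cobalt Textiles S.p.A.
Aggregating (R2): 24.503472% + 2.612064% = 27.115536%.

27.115536%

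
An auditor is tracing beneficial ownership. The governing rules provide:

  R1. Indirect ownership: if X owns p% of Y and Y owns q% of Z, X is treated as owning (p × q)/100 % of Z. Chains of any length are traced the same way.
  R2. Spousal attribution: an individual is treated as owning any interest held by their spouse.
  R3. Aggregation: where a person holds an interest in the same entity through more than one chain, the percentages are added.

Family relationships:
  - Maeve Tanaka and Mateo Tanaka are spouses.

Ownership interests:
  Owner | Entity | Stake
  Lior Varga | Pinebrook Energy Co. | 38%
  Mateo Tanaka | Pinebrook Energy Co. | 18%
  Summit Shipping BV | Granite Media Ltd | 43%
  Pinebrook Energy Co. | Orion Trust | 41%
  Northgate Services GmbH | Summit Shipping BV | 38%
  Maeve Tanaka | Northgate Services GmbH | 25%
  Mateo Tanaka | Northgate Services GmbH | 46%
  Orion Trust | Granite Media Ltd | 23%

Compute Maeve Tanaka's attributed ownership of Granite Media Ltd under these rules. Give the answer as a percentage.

13.2988%

By spousal attribution (R2), Maeve Tanaka is treated as also owning Mateo Tanaka's interest in Northgate Services GmbH, giving 25% + 46% = 71%.
By spousal attribution (R2), Maeve Tanaka is treated as owning Mateo Tanaka's 18% interest in Pinebrook Energy Co.
Chain via Northgate Services GmbH → Summit Shipping BV (R1): 71% × 38% × 43% = 11.6014% of Granite Media Ltd.
Chain via Pinebrook Energy Co. → Orion Trust (R1): 18% × 41% × 23% = 1.6974% of Granite Media Ltd.
Aggregating (R3): 11.6014% + 1.6974% = 13.2988%.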